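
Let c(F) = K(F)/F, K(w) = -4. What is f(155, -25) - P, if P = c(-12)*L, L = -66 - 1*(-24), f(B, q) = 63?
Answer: 77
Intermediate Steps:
L = -42 (L = -66 + 24 = -42)
c(F) = -4/F
P = -14 (P = -4/(-12)*(-42) = -4*(-1/12)*(-42) = (1/3)*(-42) = -14)
f(155, -25) - P = 63 - 1*(-14) = 63 + 14 = 77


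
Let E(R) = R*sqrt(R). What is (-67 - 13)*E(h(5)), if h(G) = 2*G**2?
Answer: -20000*sqrt(2) ≈ -28284.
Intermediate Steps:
E(R) = R**(3/2)
(-67 - 13)*E(h(5)) = (-67 - 13)*(2*5**2)**(3/2) = -80*250*sqrt(2) = -20000*sqrt(2)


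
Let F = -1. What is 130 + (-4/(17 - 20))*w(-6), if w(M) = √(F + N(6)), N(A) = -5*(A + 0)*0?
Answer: 130 + 4*I/3 ≈ 130.0 + 1.3333*I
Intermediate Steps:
N(A) = 0 (N(A) = -5*A*0 = 0)
w(M) = I (w(M) = √(-1 + 0) = √(-1) = I)
130 + (-4/(17 - 20))*w(-6) = 130 + (-4/(17 - 20))*I = 130 + (-4/(-3))*I = 130 + (-⅓*(-4))*I = 130 + 4*I/3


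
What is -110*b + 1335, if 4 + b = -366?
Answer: 42035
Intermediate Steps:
b = -370 (b = -4 - 366 = -370)
-110*b + 1335 = -110*(-370) + 1335 = 40700 + 1335 = 42035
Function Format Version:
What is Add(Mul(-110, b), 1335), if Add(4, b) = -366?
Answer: 42035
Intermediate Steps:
b = -370 (b = Add(-4, -366) = -370)
Add(Mul(-110, b), 1335) = Add(Mul(-110, -370), 1335) = Add(40700, 1335) = 42035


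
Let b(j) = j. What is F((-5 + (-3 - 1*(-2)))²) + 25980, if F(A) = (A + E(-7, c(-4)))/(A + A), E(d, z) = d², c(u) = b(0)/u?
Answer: 1870645/72 ≈ 25981.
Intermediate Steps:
c(u) = 0 (c(u) = 0/u = 0)
F(A) = (49 + A)/(2*A) (F(A) = (A + (-7)²)/(A + A) = (A + 49)/((2*A)) = (49 + A)*(1/(2*A)) = (49 + A)/(2*A))
F((-5 + (-3 - 1*(-2)))²) + 25980 = (49 + (-5 + (-3 - 1*(-2)))²)/(2*((-5 + (-3 - 1*(-2)))²)) + 25980 = (49 + (-5 + (-3 + 2))²)/(2*((-5 + (-3 + 2))²)) + 25980 = (49 + (-5 - 1)²)/(2*((-5 - 1)²)) + 25980 = (49 + (-6)²)/(2*((-6)²)) + 25980 = (½)*(49 + 36)/36 + 25980 = (½)*(1/36)*85 + 25980 = 85/72 + 25980 = 1870645/72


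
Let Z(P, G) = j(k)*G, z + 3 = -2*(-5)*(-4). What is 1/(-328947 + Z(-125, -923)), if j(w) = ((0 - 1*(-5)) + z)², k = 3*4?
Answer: -1/1661759 ≈ -6.0177e-7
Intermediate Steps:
k = 12
z = -43 (z = -3 - 2*(-5)*(-4) = -3 + 10*(-4) = -3 - 40 = -43)
j(w) = 1444 (j(w) = ((0 - 1*(-5)) - 43)² = ((0 + 5) - 43)² = (5 - 43)² = (-38)² = 1444)
Z(P, G) = 1444*G
1/(-328947 + Z(-125, -923)) = 1/(-328947 + 1444*(-923)) = 1/(-328947 - 1332812) = 1/(-1661759) = -1/1661759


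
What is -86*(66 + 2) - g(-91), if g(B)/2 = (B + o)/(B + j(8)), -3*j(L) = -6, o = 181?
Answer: -520292/89 ≈ -5846.0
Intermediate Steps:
j(L) = 2 (j(L) = -1/3*(-6) = 2)
g(B) = 2*(181 + B)/(2 + B) (g(B) = 2*((B + 181)/(B + 2)) = 2*((181 + B)/(2 + B)) = 2*(181 + B)/(2 + B))
-86*(66 + 2) - g(-91) = -86*(66 + 2) - 2*(181 - 91)/(2 - 91) = -86*68 - 2*90/(-89) = -5848 - 2*(-1)*90/89 = -5848 - 1*(-180/89) = -5848 + 180/89 = -520292/89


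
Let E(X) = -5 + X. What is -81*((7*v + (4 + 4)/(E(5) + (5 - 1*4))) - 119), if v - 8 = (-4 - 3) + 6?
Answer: 5022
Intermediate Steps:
v = 7 (v = 8 + ((-4 - 3) + 6) = 8 + (-7 + 6) = 8 - 1 = 7)
-81*((7*v + (4 + 4)/(E(5) + (5 - 1*4))) - 119) = -81*((7*7 + (4 + 4)/((-5 + 5) + (5 - 1*4))) - 119) = -81*((49 + 8/(0 + (5 - 4))) - 119) = -81*((49 + 8/(0 + 1)) - 119) = -81*((49 + 8/1) - 119) = -81*((49 + 8*1) - 119) = -81*((49 + 8) - 119) = -81*(57 - 119) = -81*(-62) = 5022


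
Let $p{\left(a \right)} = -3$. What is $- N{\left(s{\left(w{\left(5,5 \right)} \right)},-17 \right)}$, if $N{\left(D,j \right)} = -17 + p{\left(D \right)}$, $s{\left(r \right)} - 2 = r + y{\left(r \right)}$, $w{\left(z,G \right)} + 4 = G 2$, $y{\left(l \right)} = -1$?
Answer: $20$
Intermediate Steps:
$w{\left(z,G \right)} = -4 + 2 G$ ($w{\left(z,G \right)} = -4 + G 2 = -4 + 2 G$)
$s{\left(r \right)} = 1 + r$ ($s{\left(r \right)} = 2 + \left(r - 1\right) = 2 + \left(-1 + r\right) = 1 + r$)
$N{\left(D,j \right)} = -20$ ($N{\left(D,j \right)} = -17 - 3 = -20$)
$- N{\left(s{\left(w{\left(5,5 \right)} \right)},-17 \right)} = \left(-1\right) \left(-20\right) = 20$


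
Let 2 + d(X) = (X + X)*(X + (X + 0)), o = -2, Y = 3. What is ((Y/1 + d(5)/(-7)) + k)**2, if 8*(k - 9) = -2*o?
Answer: 9/4 ≈ 2.2500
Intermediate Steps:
d(X) = -2 + 4*X**2 (d(X) = -2 + (X + X)*(X + (X + 0)) = -2 + (2*X)*(X + X) = -2 + (2*X)*(2*X) = -2 + 4*X**2)
k = 19/2 (k = 9 + (-2*(-2))/8 = 9 + (1/8)*4 = 9 + 1/2 = 19/2 ≈ 9.5000)
((Y/1 + d(5)/(-7)) + k)**2 = ((3/1 + (-2 + 4*5**2)/(-7)) + 19/2)**2 = ((3*1 + (-2 + 4*25)*(-1/7)) + 19/2)**2 = ((3 + (-2 + 100)*(-1/7)) + 19/2)**2 = ((3 + 98*(-1/7)) + 19/2)**2 = ((3 - 14) + 19/2)**2 = (-11 + 19/2)**2 = (-3/2)**2 = 9/4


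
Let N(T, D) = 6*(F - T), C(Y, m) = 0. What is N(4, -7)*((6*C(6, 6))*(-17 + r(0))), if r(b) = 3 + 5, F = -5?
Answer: 0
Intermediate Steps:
r(b) = 8
N(T, D) = -30 - 6*T (N(T, D) = 6*(-5 - T) = -30 - 6*T)
N(4, -7)*((6*C(6, 6))*(-17 + r(0))) = (-30 - 6*4)*((6*0)*(-17 + 8)) = (-30 - 24)*(0*(-9)) = -54*0 = 0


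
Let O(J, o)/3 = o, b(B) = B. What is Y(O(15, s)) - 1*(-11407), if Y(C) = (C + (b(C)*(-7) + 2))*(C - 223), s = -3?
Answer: -1585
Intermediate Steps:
O(J, o) = 3*o
Y(C) = (-223 + C)*(2 - 6*C) (Y(C) = (C + (C*(-7) + 2))*(C - 223) = (C + (-7*C + 2))*(-223 + C) = (C + (2 - 7*C))*(-223 + C) = (2 - 6*C)*(-223 + C) = (-223 + C)*(2 - 6*C))
Y(O(15, s)) - 1*(-11407) = (-446 - 6*(3*(-3))**2 + 1340*(3*(-3))) - 1*(-11407) = (-446 - 6*(-9)**2 + 1340*(-9)) + 11407 = (-446 - 6*81 - 12060) + 11407 = (-446 - 486 - 12060) + 11407 = -12992 + 11407 = -1585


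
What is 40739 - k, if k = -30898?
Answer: 71637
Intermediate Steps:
40739 - k = 40739 - 1*(-30898) = 40739 + 30898 = 71637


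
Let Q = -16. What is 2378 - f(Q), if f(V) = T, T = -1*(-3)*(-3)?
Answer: 2387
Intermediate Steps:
T = -9 (T = 3*(-3) = -9)
f(V) = -9
2378 - f(Q) = 2378 - 1*(-9) = 2378 + 9 = 2387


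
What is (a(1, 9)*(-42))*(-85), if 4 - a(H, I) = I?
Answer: -17850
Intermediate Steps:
a(H, I) = 4 - I
(a(1, 9)*(-42))*(-85) = ((4 - 1*9)*(-42))*(-85) = ((4 - 9)*(-42))*(-85) = -5*(-42)*(-85) = 210*(-85) = -17850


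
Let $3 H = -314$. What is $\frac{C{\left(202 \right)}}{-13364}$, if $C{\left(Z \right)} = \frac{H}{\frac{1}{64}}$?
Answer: $\frac{5024}{10023} \approx 0.50125$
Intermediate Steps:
$H = - \frac{314}{3}$ ($H = \frac{1}{3} \left(-314\right) = - \frac{314}{3} \approx -104.67$)
$C{\left(Z \right)} = - \frac{20096}{3}$ ($C{\left(Z \right)} = - \frac{314}{3 \cdot \frac{1}{64}} = - \frac{314 \frac{1}{\frac{1}{64}}}{3} = \left(- \frac{314}{3}\right) 64 = - \frac{20096}{3}$)
$\frac{C{\left(202 \right)}}{-13364} = - \frac{20096}{3 \left(-13364\right)} = \left(- \frac{20096}{3}\right) \left(- \frac{1}{13364}\right) = \frac{5024}{10023}$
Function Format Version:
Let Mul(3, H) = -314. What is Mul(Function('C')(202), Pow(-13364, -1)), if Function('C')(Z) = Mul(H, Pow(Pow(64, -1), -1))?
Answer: Rational(5024, 10023) ≈ 0.50125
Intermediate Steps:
H = Rational(-314, 3) (H = Mul(Rational(1, 3), -314) = Rational(-314, 3) ≈ -104.67)
Function('C')(Z) = Rational(-20096, 3) (Function('C')(Z) = Mul(Rational(-314, 3), Pow(Pow(64, -1), -1)) = Mul(Rational(-314, 3), Pow(Rational(1, 64), -1)) = Mul(Rational(-314, 3), 64) = Rational(-20096, 3))
Mul(Function('C')(202), Pow(-13364, -1)) = Mul(Rational(-20096, 3), Pow(-13364, -1)) = Mul(Rational(-20096, 3), Rational(-1, 13364)) = Rational(5024, 10023)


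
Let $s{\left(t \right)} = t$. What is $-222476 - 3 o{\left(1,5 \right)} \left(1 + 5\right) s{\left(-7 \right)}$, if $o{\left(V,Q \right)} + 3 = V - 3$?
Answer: $-223106$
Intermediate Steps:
$o{\left(V,Q \right)} = -6 + V$ ($o{\left(V,Q \right)} = -3 + \left(V - 3\right) = -3 + \left(-3 + V\right) = -6 + V$)
$-222476 - 3 o{\left(1,5 \right)} \left(1 + 5\right) s{\left(-7 \right)} = -222476 - 3 \left(-6 + 1\right) \left(1 + 5\right) \left(-7\right) = -222476 - 3 \left(\left(-5\right) 6\right) \left(-7\right) = -222476 - 3 \left(-30\right) \left(-7\right) = -222476 - \left(-90\right) \left(-7\right) = -222476 - 630 = -223106$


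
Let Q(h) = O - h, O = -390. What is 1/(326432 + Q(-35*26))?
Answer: 1/326952 ≈ 3.0586e-6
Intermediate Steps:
Q(h) = -390 - h
1/(326432 + Q(-35*26)) = 1/(326432 + (-390 - (-35)*26)) = 1/(326432 + (-390 - 1*(-910))) = 1/(326432 + (-390 + 910)) = 1/(326432 + 520) = 1/326952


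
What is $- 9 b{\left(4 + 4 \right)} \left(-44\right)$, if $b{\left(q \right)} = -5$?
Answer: $-1980$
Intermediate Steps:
$- 9 b{\left(4 + 4 \right)} \left(-44\right) = \left(-9\right) \left(-5\right) \left(-44\right) = 45 \left(-44\right) = -1980$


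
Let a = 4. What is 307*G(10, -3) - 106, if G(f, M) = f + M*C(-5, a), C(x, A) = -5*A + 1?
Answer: 20463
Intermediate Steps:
C(x, A) = 1 - 5*A
G(f, M) = f - 19*M (G(f, M) = f + M*(1 - 5*4) = f + M*(1 - 20) = f + M*(-19) = f - 19*M)
307*G(10, -3) - 106 = 307*(10 - 19*(-3)) - 106 = 307*(10 + 57) - 106 = 307*67 - 106 = 20569 - 106 = 20463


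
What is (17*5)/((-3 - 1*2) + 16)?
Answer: 85/11 ≈ 7.7273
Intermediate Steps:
(17*5)/((-3 - 1*2) + 16) = 85/((-3 - 2) + 16) = 85/(-5 + 16) = 85/11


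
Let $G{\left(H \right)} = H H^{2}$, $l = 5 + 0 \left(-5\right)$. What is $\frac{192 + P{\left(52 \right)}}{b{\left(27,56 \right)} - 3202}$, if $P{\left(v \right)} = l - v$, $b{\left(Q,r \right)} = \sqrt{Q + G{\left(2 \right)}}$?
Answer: $- \frac{464290}{10252769} - \frac{145 \sqrt{35}}{10252769} \approx -0.045368$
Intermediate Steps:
$l = 5$ ($l = 5 + 0 = 5$)
$G{\left(H \right)} = H^{3}$
$b{\left(Q,r \right)} = \sqrt{8 + Q}$ ($b{\left(Q,r \right)} = \sqrt{Q + 2^{3}} = \sqrt{Q + 8} = \sqrt{8 + Q}$)
$P{\left(v \right)} = 5 - v$
$\frac{192 + P{\left(52 \right)}}{b{\left(27,56 \right)} - 3202} = \frac{192 + \left(5 - 52\right)}{\sqrt{8 + 27} - 3202} = \frac{192 + \left(5 - 52\right)}{\sqrt{35} - 3202} = \frac{192 - 47}{-3202 + \sqrt{35}} = \frac{145}{-3202 + \sqrt{35}}$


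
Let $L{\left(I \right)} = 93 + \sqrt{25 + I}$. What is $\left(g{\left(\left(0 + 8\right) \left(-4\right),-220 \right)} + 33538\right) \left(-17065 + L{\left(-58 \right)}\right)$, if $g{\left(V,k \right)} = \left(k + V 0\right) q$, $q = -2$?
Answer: $-576674616 + 33978 i \sqrt{33} \approx -5.7667 \cdot 10^{8} + 1.9519 \cdot 10^{5} i$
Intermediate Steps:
$g{\left(V,k \right)} = - 2 k$ ($g{\left(V,k \right)} = \left(k + V 0\right) \left(-2\right) = \left(k + 0\right) \left(-2\right) = k \left(-2\right) = - 2 k$)
$\left(g{\left(\left(0 + 8\right) \left(-4\right),-220 \right)} + 33538\right) \left(-17065 + L{\left(-58 \right)}\right) = \left(\left(-2\right) \left(-220\right) + 33538\right) \left(-17065 + \left(93 + \sqrt{25 - 58}\right)\right) = \left(440 + 33538\right) \left(-17065 + \left(93 + \sqrt{-33}\right)\right) = 33978 \left(-17065 + \left(93 + i \sqrt{33}\right)\right) = 33978 \left(-16972 + i \sqrt{33}\right) = -576674616 + 33978 i \sqrt{33}$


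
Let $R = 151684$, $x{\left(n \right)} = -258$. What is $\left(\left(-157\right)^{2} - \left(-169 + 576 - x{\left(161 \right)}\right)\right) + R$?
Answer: $175668$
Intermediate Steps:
$\left(\left(-157\right)^{2} - \left(-169 + 576 - x{\left(161 \right)}\right)\right) + R = \left(\left(-157\right)^{2} - \left(89 + 576\right)\right) + 151684 = \left(24649 - 665\right) + 151684 = 23984 + 151684 = 175668$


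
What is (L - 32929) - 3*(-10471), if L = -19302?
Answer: -20818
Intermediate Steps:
(L - 32929) - 3*(-10471) = (-19302 - 32929) - 3*(-10471) = -52231 + 31413 = -20818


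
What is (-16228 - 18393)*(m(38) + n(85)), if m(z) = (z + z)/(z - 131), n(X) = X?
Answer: -271047809/93 ≈ -2.9145e+6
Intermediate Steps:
m(z) = 2*z/(-131 + z) (m(z) = (2*z)/(-131 + z) = 2*z/(-131 + z))
(-16228 - 18393)*(m(38) + n(85)) = (-16228 - 18393)*(2*38/(-131 + 38) + 85) = -34621*(2*38/(-93) + 85) = -34621*(2*38*(-1/93) + 85) = -34621*(-76/93 + 85) = -34621*7829/93 = -271047809/93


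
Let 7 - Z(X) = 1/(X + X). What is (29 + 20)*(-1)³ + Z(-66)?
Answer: -5543/132 ≈ -41.992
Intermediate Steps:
Z(X) = 7 - 1/(2*X) (Z(X) = 7 - 1/(X + X) = 7 - 1/(2*X))
(29 + 20)*(-1)³ + Z(-66) = (29 + 20)*(-1)³ + (7 - ½/(-66)) = 49*(-1) + (7 - ½*(-1/66)) = -49 + (7 + 1/132) = -49 + 925/132 = -5543/132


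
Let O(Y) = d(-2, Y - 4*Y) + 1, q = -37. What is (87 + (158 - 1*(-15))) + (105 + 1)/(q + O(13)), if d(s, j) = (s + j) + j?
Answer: 15027/58 ≈ 259.09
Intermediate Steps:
d(s, j) = s + 2*j (d(s, j) = (j + s) + j = s + 2*j)
O(Y) = -1 - 6*Y (O(Y) = (-2 + 2*(Y - 4*Y)) + 1 = (-2 + 2*(-3*Y)) + 1 = (-2 - 6*Y) + 1 = -1 - 6*Y)
(87 + (158 - 1*(-15))) + (105 + 1)/(q + O(13)) = (87 + (158 - 1*(-15))) + (105 + 1)/(-37 + (-1 - 6*13)) = (87 + (158 + 15)) + 106/(-37 + (-1 - 78)) = (87 + 173) + 106/(-37 - 79) = 260 + 106/(-116) = 260 + 106*(-1/116) = 260 - 53/58 = 15027/58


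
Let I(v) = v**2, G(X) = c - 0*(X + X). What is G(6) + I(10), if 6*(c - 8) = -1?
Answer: 647/6 ≈ 107.83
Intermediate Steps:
c = 47/6 (c = 8 + (1/6)*(-1) = 8 - 1/6 = 47/6 ≈ 7.8333)
G(X) = 47/6 (G(X) = 47/6 - 0*(X + X) = 47/6 - 0*2*X = 47/6 - 1*0 = 47/6 + 0 = 47/6)
G(6) + I(10) = 47/6 + 10**2 = 47/6 + 100 = 647/6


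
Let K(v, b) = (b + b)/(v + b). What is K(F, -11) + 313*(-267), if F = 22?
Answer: -83573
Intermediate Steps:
K(v, b) = 2*b/(b + v) (K(v, b) = (2*b)/(b + v) = 2*b/(b + v))
K(F, -11) + 313*(-267) = 2*(-11)/(-11 + 22) + 313*(-267) = 2*(-11)/11 - 83571 = 2*(-11)*(1/11) - 83571 = -2 - 83571 = -83573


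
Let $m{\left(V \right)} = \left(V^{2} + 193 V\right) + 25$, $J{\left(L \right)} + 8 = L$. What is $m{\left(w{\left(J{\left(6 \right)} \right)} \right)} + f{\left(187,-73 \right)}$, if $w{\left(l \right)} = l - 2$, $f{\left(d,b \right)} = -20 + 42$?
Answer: $-709$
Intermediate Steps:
$f{\left(d,b \right)} = 22$
$J{\left(L \right)} = -8 + L$
$w{\left(l \right)} = -2 + l$
$m{\left(V \right)} = 25 + V^{2} + 193 V$
$m{\left(w{\left(J{\left(6 \right)} \right)} \right)} + f{\left(187,-73 \right)} = \left(25 + \left(-2 + \left(-8 + 6\right)\right)^{2} + 193 \left(-2 + \left(-8 + 6\right)\right)\right) + 22 = \left(25 + \left(-2 - 2\right)^{2} + 193 \left(-2 - 2\right)\right) + 22 = \left(25 + \left(-4\right)^{2} + 193 \left(-4\right)\right) + 22 = \left(25 + 16 - 772\right) + 22 = -731 + 22 = -709$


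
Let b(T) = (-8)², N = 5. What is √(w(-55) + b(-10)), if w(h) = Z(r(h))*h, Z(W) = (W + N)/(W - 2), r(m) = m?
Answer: √51186/57 ≈ 3.9692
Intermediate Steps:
b(T) = 64
Z(W) = (5 + W)/(-2 + W) (Z(W) = (W + 5)/(W - 2) = (5 + W)/(-2 + W))
w(h) = h*(5 + h)/(-2 + h) (w(h) = ((5 + h)/(-2 + h))*h = h*(5 + h)/(-2 + h))
√(w(-55) + b(-10)) = √(-55*(5 - 55)/(-2 - 55) + 64) = √(-55*(-50)/(-57) + 64) = √(-55*(-1/57)*(-50) + 64) = √(-2750/57 + 64) = √(898/57) = √51186/57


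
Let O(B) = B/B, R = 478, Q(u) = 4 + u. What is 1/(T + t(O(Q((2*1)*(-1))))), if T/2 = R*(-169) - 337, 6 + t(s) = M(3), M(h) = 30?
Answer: -1/162214 ≈ -6.1647e-6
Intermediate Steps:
O(B) = 1
t(s) = 24 (t(s) = -6 + 30 = 24)
T = -162238 (T = 2*(478*(-169) - 337) = 2*(-80782 - 337) = 2*(-81119) = -162238)
1/(T + t(O(Q((2*1)*(-1))))) = 1/(-162238 + 24) = 1/(-162214) = -1/162214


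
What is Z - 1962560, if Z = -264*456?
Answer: -2082944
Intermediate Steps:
Z = -120384
Z - 1962560 = -120384 - 1962560 = -2082944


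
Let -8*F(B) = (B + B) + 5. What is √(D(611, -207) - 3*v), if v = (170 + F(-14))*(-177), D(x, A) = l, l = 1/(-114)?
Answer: √4771955298/228 ≈ 302.98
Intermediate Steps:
l = -1/114 ≈ -0.0087719
D(x, A) = -1/114
F(B) = -5/8 - B/4 (F(B) = -((B + B) + 5)/8 = -(2*B + 5)/8 = -(5 + 2*B)/8 = -5/8 - B/4)
v = -244791/8 (v = (170 + (-5/8 - ¼*(-14)))*(-177) = (170 + (-5/8 + 7/2))*(-177) = (170 + 23/8)*(-177) = (1383/8)*(-177) = -244791/8 ≈ -30599.)
√(D(611, -207) - 3*v) = √(-1/114 - 3*(-244791/8)) = √(-1/114 + 734373/8) = √(41859257/456) = √4771955298/228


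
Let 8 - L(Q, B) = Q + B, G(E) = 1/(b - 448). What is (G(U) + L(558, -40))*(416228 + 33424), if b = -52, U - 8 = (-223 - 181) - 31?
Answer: -28665427413/125 ≈ -2.2932e+8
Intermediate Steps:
U = -427 (U = 8 + ((-223 - 181) - 31) = 8 + (-404 - 31) = 8 - 435 = -427)
G(E) = -1/500 (G(E) = 1/(-52 - 448) = 1/(-500) = -1/500)
L(Q, B) = 8 - B - Q (L(Q, B) = 8 - (Q + B) = 8 - (B + Q) = 8 + (-B - Q) = 8 - B - Q)
(G(U) + L(558, -40))*(416228 + 33424) = (-1/500 + (8 - 1*(-40) - 1*558))*(416228 + 33424) = (-1/500 + (8 + 40 - 558))*449652 = (-1/500 - 510)*449652 = -255001/500*449652 = -28665427413/125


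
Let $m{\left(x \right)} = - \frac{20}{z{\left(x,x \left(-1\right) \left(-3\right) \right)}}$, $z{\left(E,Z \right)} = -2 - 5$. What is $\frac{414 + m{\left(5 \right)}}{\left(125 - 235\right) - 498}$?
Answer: $- \frac{1459}{2128} \approx -0.68562$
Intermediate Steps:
$z{\left(E,Z \right)} = -7$
$m{\left(x \right)} = \frac{20}{7}$ ($m{\left(x \right)} = - \frac{20}{-7} = \left(-20\right) \left(- \frac{1}{7}\right) = \frac{20}{7}$)
$\frac{414 + m{\left(5 \right)}}{\left(125 - 235\right) - 498} = \frac{414 + \frac{20}{7}}{\left(125 - 235\right) - 498} = \frac{2918}{7 \left(\left(125 - 235\right) - 498\right)} = \frac{2918}{7 \left(-110 - 498\right)} = \frac{2918}{7 \left(-608\right)} = \frac{2918}{7} \left(- \frac{1}{608}\right) = - \frac{1459}{2128}$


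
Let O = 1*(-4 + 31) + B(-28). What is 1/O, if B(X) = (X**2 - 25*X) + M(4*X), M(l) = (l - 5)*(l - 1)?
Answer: 1/14732 ≈ 6.7879e-5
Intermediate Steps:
M(l) = (-1 + l)*(-5 + l) (M(l) = (-5 + l)*(-1 + l) = (-1 + l)*(-5 + l))
B(X) = 5 - 49*X + 17*X**2 (B(X) = (X**2 - 25*X) + (5 + (4*X)**2 - 24*X) = (X**2 - 25*X) + (5 + 16*X**2 - 24*X) = (X**2 - 25*X) + (5 - 24*X + 16*X**2) = 5 - 49*X + 17*X**2)
O = 14732 (O = 1*(-4 + 31) + (5 - 49*(-28) + 17*(-28)**2) = 1*27 + (5 + 1372 + 17*784) = 27 + (5 + 1372 + 13328) = 27 + 14705 = 14732)
1/O = 1/14732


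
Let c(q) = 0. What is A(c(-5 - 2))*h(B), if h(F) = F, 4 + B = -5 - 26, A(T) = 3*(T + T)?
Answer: 0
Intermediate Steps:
A(T) = 6*T (A(T) = 3*(2*T) = 6*T)
B = -35 (B = -4 + (-5 - 26) = -4 - 31 = -35)
A(c(-5 - 2))*h(B) = (6*0)*(-35) = 0*(-35) = 0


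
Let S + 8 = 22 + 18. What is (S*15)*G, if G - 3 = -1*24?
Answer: -10080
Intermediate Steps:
G = -21 (G = 3 - 1*24 = 3 - 24 = -21)
S = 32 (S = -8 + (22 + 18) = -8 + 40 = 32)
(S*15)*G = (32*15)*(-21) = 480*(-21) = -10080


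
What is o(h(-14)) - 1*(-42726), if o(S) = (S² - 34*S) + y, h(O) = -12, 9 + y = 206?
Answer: 43475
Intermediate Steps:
y = 197 (y = -9 + 206 = 197)
o(S) = 197 + S² - 34*S (o(S) = (S² - 34*S) + 197 = 197 + S² - 34*S)
o(h(-14)) - 1*(-42726) = (197 + (-12)² - 34*(-12)) - 1*(-42726) = (197 + 144 + 408) + 42726 = 749 + 42726 = 43475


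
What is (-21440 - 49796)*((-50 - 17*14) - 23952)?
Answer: 1726760640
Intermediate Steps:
(-21440 - 49796)*((-50 - 17*14) - 23952) = -71236*((-50 - 238) - 23952) = -71236*(-288 - 23952) = -71236*(-24240) = 1726760640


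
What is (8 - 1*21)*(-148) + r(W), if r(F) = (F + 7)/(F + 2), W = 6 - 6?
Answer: 3855/2 ≈ 1927.5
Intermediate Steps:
W = 0
r(F) = (7 + F)/(2 + F)
(8 - 1*21)*(-148) + r(W) = (8 - 1*21)*(-148) + (7 + 0)/(2 + 0) = (8 - 21)*(-148) + 7/2 = -13*(-148) + (½)*7 = 1924 + 7/2 = 3855/2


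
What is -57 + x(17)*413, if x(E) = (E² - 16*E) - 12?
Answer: 2008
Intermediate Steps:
x(E) = -12 + E² - 16*E
-57 + x(17)*413 = -57 + (-12 + 17² - 16*17)*413 = -57 + (-12 + 289 - 272)*413 = -57 + 5*413 = -57 + 2065 = 2008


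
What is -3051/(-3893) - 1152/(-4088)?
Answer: 2119653/1989323 ≈ 1.0655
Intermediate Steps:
-3051/(-3893) - 1152/(-4088) = -3051*(-1/3893) - 1152*(-1/4088) = 3051/3893 + 144/511 = 2119653/1989323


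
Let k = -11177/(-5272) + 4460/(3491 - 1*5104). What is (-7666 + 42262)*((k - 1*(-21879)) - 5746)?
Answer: 1186515558238581/2125934 ≈ 5.5811e+8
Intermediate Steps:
k = -5484619/8503736 (k = -11177*(-1/5272) + 4460/(3491 - 5104) = 11177/5272 + 4460/(-1613) = 11177/5272 + 4460*(-1/1613) = 11177/5272 - 4460/1613 = -5484619/8503736 ≈ -0.64497)
(-7666 + 42262)*((k - 1*(-21879)) - 5746) = (-7666 + 42262)*((-5484619/8503736 - 1*(-21879)) - 5746) = 34596*((-5484619/8503736 + 21879) - 5746) = 34596*(186047755325/8503736 - 5746) = 34596*(137185288269/8503736) = 1186515558238581/2125934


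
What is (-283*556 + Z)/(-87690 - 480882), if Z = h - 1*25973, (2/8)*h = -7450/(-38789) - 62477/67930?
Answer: 80507818830097/249691878198740 ≈ 0.32243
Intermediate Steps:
h = -3834683706/1317468385 (h = 4*(-7450/(-38789) - 62477/67930) = 4*(-7450*(-1/38789) - 62477*1/67930) = 4*(7450/38789 - 62477/67930) = 4*(-1917341853/2634936770) = -3834683706/1317468385 ≈ -2.9106)
Z = -34222441047311/1317468385 (Z = -3834683706/1317468385 - 1*25973 = -3834683706/1317468385 - 25973 = -34222441047311/1317468385 ≈ -25976.)
(-283*556 + Z)/(-87690 - 480882) = (-283*556 - 34222441047311/1317468385)/(-87690 - 480882) = (-157348 - 34222441047311/1317468385)/(-568572) = -241523456490291/1317468385*(-1/568572) = 80507818830097/249691878198740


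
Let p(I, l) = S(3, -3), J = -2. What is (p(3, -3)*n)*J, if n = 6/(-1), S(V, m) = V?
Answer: 36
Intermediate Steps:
p(I, l) = 3
n = -6 (n = 6*(-1) = -6)
(p(3, -3)*n)*J = (3*(-6))*(-2) = -18*(-2) = 36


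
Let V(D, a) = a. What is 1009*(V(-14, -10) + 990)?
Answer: 988820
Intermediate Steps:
1009*(V(-14, -10) + 990) = 1009*(-10 + 990) = 1009*980 = 988820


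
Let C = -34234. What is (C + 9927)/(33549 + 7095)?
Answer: -24307/40644 ≈ -0.59805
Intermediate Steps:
(C + 9927)/(33549 + 7095) = (-34234 + 9927)/(33549 + 7095) = -24307/40644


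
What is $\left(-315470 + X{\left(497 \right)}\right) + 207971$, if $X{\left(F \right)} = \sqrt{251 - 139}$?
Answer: $-107499 + 4 \sqrt{7} \approx -1.0749 \cdot 10^{5}$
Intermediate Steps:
$X{\left(F \right)} = 4 \sqrt{7}$ ($X{\left(F \right)} = \sqrt{112} = 4 \sqrt{7}$)
$\left(-315470 + X{\left(497 \right)}\right) + 207971 = \left(-315470 + 4 \sqrt{7}\right) + 207971 = -107499 + 4 \sqrt{7}$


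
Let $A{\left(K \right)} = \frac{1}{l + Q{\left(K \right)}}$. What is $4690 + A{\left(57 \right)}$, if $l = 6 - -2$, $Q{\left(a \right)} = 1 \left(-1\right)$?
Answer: $\frac{32831}{7} \approx 4690.1$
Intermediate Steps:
$Q{\left(a \right)} = -1$
$l = 8$ ($l = 6 + 2 = 8$)
$A{\left(K \right)} = \frac{1}{7}$ ($A{\left(K \right)} = \frac{1}{8 - 1} = \frac{1}{7}$)
$4690 + A{\left(57 \right)} = 4690 + \frac{1}{7} = \frac{32831}{7}$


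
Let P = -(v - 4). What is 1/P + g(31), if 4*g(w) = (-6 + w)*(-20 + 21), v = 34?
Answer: 373/60 ≈ 6.2167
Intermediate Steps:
g(w) = -3/2 + w/4 (g(w) = ((-6 + w)*(-20 + 21))/4 = ((-6 + w)*1)/4 = (-6 + w)/4 = -3/2 + w/4)
P = -30 (P = -(34 - 4) = -1*30 = -30)
1/P + g(31) = 1/(-30) + (-3/2 + (¼)*31) = -1/30 + (-3/2 + 31/4) = -1/30 + 25/4 = 373/60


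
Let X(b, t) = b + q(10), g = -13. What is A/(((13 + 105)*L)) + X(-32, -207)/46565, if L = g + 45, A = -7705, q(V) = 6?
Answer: -358881501/175829440 ≈ -2.0411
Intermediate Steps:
L = 32 (L = -13 + 45 = 32)
X(b, t) = 6 + b (X(b, t) = b + 6 = 6 + b)
A/(((13 + 105)*L)) + X(-32, -207)/46565 = -7705*1/(32*(13 + 105)) + (6 - 32)/46565 = -7705/(118*32) - 26*1/46565 = -7705/3776 - 26/46565 = -358881501/175829440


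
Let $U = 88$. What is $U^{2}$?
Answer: $7744$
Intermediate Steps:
$U^{2} = 88^{2} = 7744$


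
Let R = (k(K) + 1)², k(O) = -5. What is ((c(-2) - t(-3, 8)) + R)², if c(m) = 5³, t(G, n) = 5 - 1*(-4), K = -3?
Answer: 17424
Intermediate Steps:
t(G, n) = 9 (t(G, n) = 5 + 4 = 9)
c(m) = 125
R = 16 (R = (-5 + 1)² = (-4)² = 16)
((c(-2) - t(-3, 8)) + R)² = ((125 - 1*9) + 16)² = ((125 - 9) + 16)² = (116 + 16)² = 132² = 17424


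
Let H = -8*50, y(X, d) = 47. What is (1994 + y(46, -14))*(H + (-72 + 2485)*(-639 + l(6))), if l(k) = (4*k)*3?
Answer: -2793253411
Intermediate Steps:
l(k) = 12*k
H = -400
(1994 + y(46, -14))*(H + (-72 + 2485)*(-639 + l(6))) = (1994 + 47)*(-400 + (-72 + 2485)*(-639 + 12*6)) = 2041*(-400 + 2413*(-639 + 72)) = 2041*(-400 + 2413*(-567)) = 2041*(-400 - 1368171) = 2041*(-1368571) = -2793253411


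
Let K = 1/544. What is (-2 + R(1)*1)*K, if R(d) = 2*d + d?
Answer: 1/544 ≈ 0.0018382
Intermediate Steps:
R(d) = 3*d
K = 1/544 ≈ 0.0018382
(-2 + R(1)*1)*K = (-2 + (3*1)*1)*(1/544) = (-2 + 3*1)*(1/544) = (-2 + 3)*(1/544) = 1*(1/544) = 1/544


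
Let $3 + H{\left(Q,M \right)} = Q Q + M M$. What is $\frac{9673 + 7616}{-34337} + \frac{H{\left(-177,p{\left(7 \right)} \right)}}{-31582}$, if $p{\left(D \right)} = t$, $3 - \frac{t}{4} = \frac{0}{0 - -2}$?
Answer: $- \frac{813303294}{542215567} \approx -1.5$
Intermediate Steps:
$t = 12$ ($t = 12 - 4 \frac{0}{0 - -2} = 12 - 4 \frac{0}{0 + 2} = 12 - 4 \cdot \frac{0}{2} = 12 - 4 \cdot 0 \cdot \frac{1}{2} = 12 - 0 = 12 + 0 = 12$)
$p{\left(D \right)} = 12$
$H{\left(Q,M \right)} = -3 + M^{2} + Q^{2}$ ($H{\left(Q,M \right)} = -3 + \left(Q Q + M M\right) = -3 + \left(Q^{2} + M^{2}\right) = -3 + \left(M^{2} + Q^{2}\right) = -3 + M^{2} + Q^{2}$)
$\frac{9673 + 7616}{-34337} + \frac{H{\left(-177,p{\left(7 \right)} \right)}}{-31582} = \frac{9673 + 7616}{-34337} + \frac{-3 + 12^{2} + \left(-177\right)^{2}}{-31582} = 17289 \left(- \frac{1}{34337}\right) + \left(-3 + 144 + 31329\right) \left(- \frac{1}{31582}\right) = - \frac{17289}{34337} + 31470 \left(- \frac{1}{31582}\right) = - \frac{17289}{34337} - \frac{15735}{15791} = - \frac{813303294}{542215567}$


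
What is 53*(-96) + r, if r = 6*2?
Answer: -5076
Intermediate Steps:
r = 12
53*(-96) + r = 53*(-96) + 12 = -5088 + 12 = -5076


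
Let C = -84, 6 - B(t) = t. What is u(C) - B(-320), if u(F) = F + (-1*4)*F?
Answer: -74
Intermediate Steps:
B(t) = 6 - t
u(F) = -3*F (u(F) = F - 4*F = -3*F)
u(C) - B(-320) = -3*(-84) - (6 - 1*(-320)) = 252 - (6 + 320) = 252 - 1*326 = 252 - 326 = -74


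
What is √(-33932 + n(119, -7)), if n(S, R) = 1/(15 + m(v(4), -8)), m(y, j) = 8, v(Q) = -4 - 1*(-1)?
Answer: 9*I*√221605/23 ≈ 184.21*I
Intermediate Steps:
v(Q) = -3 (v(Q) = -4 + 1 = -3)
n(S, R) = 1/23 (n(S, R) = 1/(15 + 8) = 1/23)
√(-33932 + n(119, -7)) = √(-33932 + 1/23) = √(-780435/23) = 9*I*√221605/23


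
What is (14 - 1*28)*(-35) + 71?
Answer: 561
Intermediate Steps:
(14 - 1*28)*(-35) + 71 = (14 - 28)*(-35) + 71 = -14*(-35) + 71 = 490 + 71 = 561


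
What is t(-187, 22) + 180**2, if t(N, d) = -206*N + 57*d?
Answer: 72176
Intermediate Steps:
t(-187, 22) + 180**2 = (-206*(-187) + 57*22) + 180**2 = (38522 + 1254) + 32400 = 39776 + 32400 = 72176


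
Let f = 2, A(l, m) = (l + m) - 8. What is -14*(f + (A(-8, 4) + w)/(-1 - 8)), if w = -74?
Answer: -1456/9 ≈ -161.78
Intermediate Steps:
A(l, m) = -8 + l + m
-14*(f + (A(-8, 4) + w)/(-1 - 8)) = -14*(2 + ((-8 - 8 + 4) - 74)/(-1 - 8)) = -14*(2 + (-12 - 74)/(-9)) = -14*(2 - 86*(-1/9)) = -14*(2 + 86/9) = -14*104/9 = -1456/9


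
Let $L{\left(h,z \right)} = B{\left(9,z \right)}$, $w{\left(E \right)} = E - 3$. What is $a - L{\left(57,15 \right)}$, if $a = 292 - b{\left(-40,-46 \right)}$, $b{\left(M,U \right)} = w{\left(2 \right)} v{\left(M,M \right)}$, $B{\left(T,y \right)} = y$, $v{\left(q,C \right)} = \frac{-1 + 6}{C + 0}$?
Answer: $\frac{2215}{8} \approx 276.88$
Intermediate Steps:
$v{\left(q,C \right)} = \frac{5}{C}$
$w{\left(E \right)} = -3 + E$
$b{\left(M,U \right)} = - \frac{5}{M}$ ($b{\left(M,U \right)} = \left(-3 + 2\right) \frac{5}{M} = - \frac{5}{M}$)
$L{\left(h,z \right)} = z$
$a = \frac{2335}{8}$ ($a = 292 - - \frac{5}{-40} = 292 - \left(-5\right) \left(- \frac{1}{40}\right) = 292 - \frac{1}{8} = \frac{2335}{8} \approx 291.88$)
$a - L{\left(57,15 \right)} = \frac{2335}{8} - 15 = \frac{2215}{8}$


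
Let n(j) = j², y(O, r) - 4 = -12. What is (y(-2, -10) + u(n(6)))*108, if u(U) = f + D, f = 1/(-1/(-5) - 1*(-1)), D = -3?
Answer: -1098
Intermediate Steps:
y(O, r) = -8 (y(O, r) = 4 - 12 = -8)
f = ⅚ (f = 1/(-1*(-⅕) + 1) = 1/(⅕ + 1) = 1/(6/5) = ⅚ ≈ 0.83333)
u(U) = -13/6 (u(U) = ⅚ - 3 = -13/6)
(y(-2, -10) + u(n(6)))*108 = (-8 - 13/6)*108 = -61/6*108 = -1098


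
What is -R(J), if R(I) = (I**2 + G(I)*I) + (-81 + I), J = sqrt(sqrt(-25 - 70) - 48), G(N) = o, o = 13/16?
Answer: 129 - 29*sqrt(-48 + I*sqrt(95))/16 - I*sqrt(95) ≈ 127.73 - 22.368*I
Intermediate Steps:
o = 13/16 (o = 13*(1/16) = 13/16 ≈ 0.81250)
G(N) = 13/16
J = sqrt(-48 + I*sqrt(95)) (J = sqrt(sqrt(-95) - 48) = sqrt(I*sqrt(95) - 48) = sqrt(-48 + I*sqrt(95)) ≈ 0.69985 + 6.9635*I)
R(I) = -81 + I**2 + 29*I/16 (R(I) = (I**2 + 13*I/16) + (-81 + I) = -81 + I**2 + 29*I/16)
-R(J) = -(-81 + (sqrt(-48 + I*sqrt(95)))**2 + 29*sqrt(-48 + I*sqrt(95))/16) = -(-81 + (-48 + I*sqrt(95)) + 29*sqrt(-48 + I*sqrt(95))/16) = -(-129 + 29*sqrt(-48 + I*sqrt(95))/16 + I*sqrt(95)) = 129 - 29*sqrt(-48 + I*sqrt(95))/16 - I*sqrt(95)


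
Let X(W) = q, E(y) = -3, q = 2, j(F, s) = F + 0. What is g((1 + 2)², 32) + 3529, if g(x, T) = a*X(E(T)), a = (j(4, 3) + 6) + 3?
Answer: 3555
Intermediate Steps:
j(F, s) = F
a = 13 (a = (4 + 6) + 3 = 10 + 3 = 13)
X(W) = 2
g(x, T) = 26 (g(x, T) = 13*2 = 26)
g((1 + 2)², 32) + 3529 = 26 + 3529 = 3555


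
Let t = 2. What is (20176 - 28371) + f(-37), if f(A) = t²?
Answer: -8191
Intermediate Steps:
f(A) = 4 (f(A) = 2² = 4)
(20176 - 28371) + f(-37) = (20176 - 28371) + 4 = -8195 + 4 = -8191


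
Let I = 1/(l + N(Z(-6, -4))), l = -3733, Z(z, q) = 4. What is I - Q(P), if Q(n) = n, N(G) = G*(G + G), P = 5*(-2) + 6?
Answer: 14803/3701 ≈ 3.9997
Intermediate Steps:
P = -4 (P = -10 + 6 = -4)
N(G) = 2*G**2 (N(G) = G*(2*G) = 2*G**2)
I = -1/3701 (I = 1/(-3733 + 2*4**2) = 1/(-3733 + 2*16) = 1/(-3733 + 32) = 1/(-3701) = -1/3701 ≈ -0.00027020)
I - Q(P) = -1/3701 - 1*(-4) = -1/3701 + 4 = 14803/3701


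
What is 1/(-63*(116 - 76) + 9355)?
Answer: 1/6835 ≈ 0.00014631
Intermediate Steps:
1/(-63*(116 - 76) + 9355) = 1/(-63*40 + 9355) = 1/(-2520 + 9355) = 1/6835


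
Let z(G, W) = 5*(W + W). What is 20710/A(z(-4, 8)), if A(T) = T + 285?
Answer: 4142/73 ≈ 56.740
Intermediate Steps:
z(G, W) = 10*W (z(G, W) = 5*(2*W) = 10*W)
A(T) = 285 + T
20710/A(z(-4, 8)) = 20710/(285 + 10*8) = 20710/(285 + 80) = 20710/365 = 20710*(1/365) = 4142/73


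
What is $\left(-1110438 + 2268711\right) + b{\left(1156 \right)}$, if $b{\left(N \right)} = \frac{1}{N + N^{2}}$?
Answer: $\frac{1549180871317}{1337492} \approx 1.1583 \cdot 10^{6}$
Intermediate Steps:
$\left(-1110438 + 2268711\right) + b{\left(1156 \right)} = \left(-1110438 + 2268711\right) + \frac{1}{1156 \left(1 + 1156\right)} = 1158273 + \frac{1}{1156 \cdot 1157} = 1158273 + \frac{1}{1156} \cdot \frac{1}{1157} = 1158273 + \frac{1}{1337492} = \frac{1549180871317}{1337492}$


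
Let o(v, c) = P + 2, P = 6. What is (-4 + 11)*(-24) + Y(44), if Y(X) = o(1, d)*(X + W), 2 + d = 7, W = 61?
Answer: 672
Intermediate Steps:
d = 5 (d = -2 + 7 = 5)
o(v, c) = 8 (o(v, c) = 6 + 2 = 8)
Y(X) = 488 + 8*X (Y(X) = 8*(X + 61) = 8*(61 + X) = 488 + 8*X)
(-4 + 11)*(-24) + Y(44) = (-4 + 11)*(-24) + (488 + 8*44) = 7*(-24) + (488 + 352) = -168 + 840 = 672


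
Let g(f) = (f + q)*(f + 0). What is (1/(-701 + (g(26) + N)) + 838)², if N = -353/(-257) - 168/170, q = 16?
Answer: 51333847488884018601/73099285235344 ≈ 7.0225e+5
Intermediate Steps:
g(f) = f*(16 + f) (g(f) = (f + 16)*(f + 0) = (16 + f)*f = f*(16 + f))
N = 8417/21845 (N = -353*(-1/257) - 168*1/170 = 353/257 - 84/85 = 8417/21845 ≈ 0.38531)
(1/(-701 + (g(26) + N)) + 838)² = (1/(-701 + (26*(16 + 26) + 8417/21845)) + 838)² = (1/(-701 + (26*42 + 8417/21845)) + 838)² = (1/(-701 + (1092 + 8417/21845)) + 838)² = (1/(-701 + 23863157/21845) + 838)² = (1/(8549812/21845) + 838)² = (21845/8549812 + 838)² = (7164764301/8549812)² = 51333847488884018601/73099285235344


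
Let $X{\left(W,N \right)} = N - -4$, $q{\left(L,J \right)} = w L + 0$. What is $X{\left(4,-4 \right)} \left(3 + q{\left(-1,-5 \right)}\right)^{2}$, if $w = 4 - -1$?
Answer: $0$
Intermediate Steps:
$w = 5$ ($w = 4 + 1 = 5$)
$q{\left(L,J \right)} = 5 L$ ($q{\left(L,J \right)} = 5 L + 0 = 5 L$)
$X{\left(W,N \right)} = 4 + N$ ($X{\left(W,N \right)} = N + 4 = 4 + N$)
$X{\left(4,-4 \right)} \left(3 + q{\left(-1,-5 \right)}\right)^{2} = \left(4 - 4\right) \left(3 + 5 \left(-1\right)\right)^{2} = 0 \left(3 - 5\right)^{2} = 0 \left(-2\right)^{2} = 0 \cdot 4 = 0$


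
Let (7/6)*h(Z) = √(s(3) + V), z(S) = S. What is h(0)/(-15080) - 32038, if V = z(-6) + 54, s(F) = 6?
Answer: -32038 - 9*√6/52780 ≈ -32038.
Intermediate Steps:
V = 48 (V = -6 + 54 = 48)
h(Z) = 18*√6/7 (h(Z) = 6*√(6 + 48)/7 = 6*√54/7 = 6*(3*√6)/7 = 18*√6/7)
h(0)/(-15080) - 32038 = (18*√6/7)/(-15080) - 32038 = (18*√6/7)*(-1/15080) - 32038 = -9*√6/52780 - 32038 = -32038 - 9*√6/52780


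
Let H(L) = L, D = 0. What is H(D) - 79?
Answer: -79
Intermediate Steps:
H(D) - 79 = 0 - 79 = -79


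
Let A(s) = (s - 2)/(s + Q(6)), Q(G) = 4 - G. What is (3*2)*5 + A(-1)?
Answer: 31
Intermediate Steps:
A(s) = 1 (A(s) = (s - 2)/(s + (4 - 1*6)) = (-2 + s)/(s + (4 - 6)) = (-2 + s)/(s - 2) = (-2 + s)/(-2 + s) = 1)
(3*2)*5 + A(-1) = (3*2)*5 + 1 = 6*5 + 1 = 30 + 1 = 31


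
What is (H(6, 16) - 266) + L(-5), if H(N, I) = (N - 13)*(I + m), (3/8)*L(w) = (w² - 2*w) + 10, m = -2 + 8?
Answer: -300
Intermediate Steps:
m = 6
L(w) = 80/3 - 16*w/3 + 8*w²/3 (L(w) = 8*((w² - 2*w) + 10)/3 = 8*(10 + w² - 2*w)/3 = 80/3 - 16*w/3 + 8*w²/3)
H(N, I) = (-13 + N)*(6 + I) (H(N, I) = (N - 13)*(I + 6) = (-13 + N)*(6 + I))
(H(6, 16) - 266) + L(-5) = ((-78 - 13*16 + 6*6 + 16*6) - 266) + (80/3 - 16/3*(-5) + (8/3)*(-5)²) = ((-78 - 208 + 36 + 96) - 266) + (80/3 + 80/3 + (8/3)*25) = (-154 - 266) + (80/3 + 80/3 + 200/3) = -420 + 120 = -300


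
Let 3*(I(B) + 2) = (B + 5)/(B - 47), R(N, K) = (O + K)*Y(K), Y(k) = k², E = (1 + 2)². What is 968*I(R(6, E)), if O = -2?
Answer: -23716/15 ≈ -1581.1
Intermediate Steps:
E = 9 (E = 3² = 9)
R(N, K) = K²*(-2 + K) (R(N, K) = (-2 + K)*K² = K²*(-2 + K))
I(B) = -2 + (5 + B)/(3*(-47 + B)) (I(B) = -2 + ((B + 5)/(B - 47))/3 = -2 + ((5 + B)/(-47 + B))/3 = -2 + (5 + B)/(3*(-47 + B)))
968*I(R(6, E)) = 968*((287 - 5*9²*(-2 + 9))/(3*(-47 + 9²*(-2 + 9)))) = 968*((287 - 405*7)/(3*(-47 + 81*7))) = 968*((287 - 5*567)/(3*(-47 + 567))) = 968*((⅓)*(287 - 2835)/520) = 968*((⅓)*(1/520)*(-2548)) = 968*(-49/30) = -23716/15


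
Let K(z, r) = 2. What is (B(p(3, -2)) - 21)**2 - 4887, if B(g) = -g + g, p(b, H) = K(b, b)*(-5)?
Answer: -4446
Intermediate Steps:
p(b, H) = -10 (p(b, H) = 2*(-5) = -10)
B(g) = 0
(B(p(3, -2)) - 21)**2 - 4887 = (0 - 21)**2 - 4887 = (-21)**2 - 4887 = 441 - 4887 = -4446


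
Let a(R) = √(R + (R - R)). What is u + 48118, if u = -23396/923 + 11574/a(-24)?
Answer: 44389518/923 - 1929*I*√6/2 ≈ 48093.0 - 2362.5*I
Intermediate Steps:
a(R) = √R (a(R) = √(R + 0) = √R)
u = -23396/923 - 1929*I*√6/2 (u = -23396/923 + 11574/(√(-24)) = -23396*1/923 + 11574/((2*I*√6)) = -23396/923 + 11574*(-I*√6/12) = -23396/923 - 1929*I*√6/2 ≈ -25.348 - 2362.5*I)
u + 48118 = (-23396/923 - 1929*I*√6/2) + 48118 = 44389518/923 - 1929*I*√6/2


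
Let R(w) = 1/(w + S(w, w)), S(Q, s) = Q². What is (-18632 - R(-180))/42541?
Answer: -600323041/1370671020 ≈ -0.43798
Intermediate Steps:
R(w) = 1/(w + w²)
(-18632 - R(-180))/42541 = (-18632 - 1/((-180)*(1 - 180)))/42541 = (-18632 - (-1)/(180*(-179)))*(1/42541) = (-18632 - (-1)*(-1)/(180*179))*(1/42541) = (-18632 - 1*1/32220)*(1/42541) = (-18632 - 1/32220)*(1/42541) = -600323041/32220*1/42541 = -600323041/1370671020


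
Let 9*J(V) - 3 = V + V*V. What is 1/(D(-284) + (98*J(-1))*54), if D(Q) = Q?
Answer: 1/1480 ≈ 0.00067568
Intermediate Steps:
J(V) = 1/3 + V/9 + V**2/9 (J(V) = 1/3 + (V + V*V)/9 = 1/3 + (V + V**2)/9 = 1/3 + (V/9 + V**2/9) = 1/3 + V/9 + V**2/9)
1/(D(-284) + (98*J(-1))*54) = 1/(-284 + (98*(1/3 + (1/9)*(-1) + (1/9)*(-1)**2))*54) = 1/(-284 + (98*(1/3 - 1/9 + (1/9)*1))*54) = 1/(-284 + (98*(1/3 - 1/9 + 1/9))*54) = 1/(-284 + (98*(1/3))*54) = 1/(-284 + (98/3)*54) = 1/(-284 + 1764) = 1/1480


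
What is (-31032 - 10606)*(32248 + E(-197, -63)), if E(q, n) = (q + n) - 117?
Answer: -1327044698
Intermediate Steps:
E(q, n) = -117 + n + q (E(q, n) = (n + q) - 117 = -117 + n + q)
(-31032 - 10606)*(32248 + E(-197, -63)) = (-31032 - 10606)*(32248 + (-117 - 63 - 197)) = -41638*(32248 - 377) = -41638*31871 = -1327044698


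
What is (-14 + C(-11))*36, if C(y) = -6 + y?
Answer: -1116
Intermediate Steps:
(-14 + C(-11))*36 = (-14 + (-6 - 11))*36 = (-14 - 17)*36 = -31*36 = -1116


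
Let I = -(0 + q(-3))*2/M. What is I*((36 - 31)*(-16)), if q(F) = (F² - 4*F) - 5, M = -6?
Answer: -1280/3 ≈ -426.67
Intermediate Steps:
q(F) = -5 + F² - 4*F
I = 16/3 (I = -(0 + (-5 + (-3)² - 4*(-3)))*2/(-6) = -(0 + (-5 + 9 + 12))*2*(-1)/6 = -(0 + 16)*2*(-1)/6 = -16*2*(-1)/6 = -32*(-1)/6 = -1*(-16/3) = 16/3 ≈ 5.3333)
I*((36 - 31)*(-16)) = 16*((36 - 31)*(-16))/3 = 16*(5*(-16))/3 = (16/3)*(-80) = -1280/3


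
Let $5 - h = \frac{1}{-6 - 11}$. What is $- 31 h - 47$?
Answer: $- \frac{3465}{17} \approx -203.82$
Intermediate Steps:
$h = \frac{86}{17}$ ($h = 5 - \frac{1}{-6 - 11} = 5 - \frac{1}{-17} = 5 - - \frac{1}{17} = 5 + \frac{1}{17} = \frac{86}{17} \approx 5.0588$)
$- 31 h - 47 = \left(-31\right) \frac{86}{17} - 47 = - \frac{2666}{17} - 47 = - \frac{3465}{17}$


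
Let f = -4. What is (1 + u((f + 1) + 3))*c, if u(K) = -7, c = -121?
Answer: 726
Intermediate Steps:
(1 + u((f + 1) + 3))*c = (1 - 7)*(-121) = -6*(-121) = 726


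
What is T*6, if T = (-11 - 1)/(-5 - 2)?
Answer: 72/7 ≈ 10.286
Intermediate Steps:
T = 12/7 (T = -12/(-7) = -12*(-⅐) = 12/7 ≈ 1.7143)
T*6 = (12/7)*6 = 72/7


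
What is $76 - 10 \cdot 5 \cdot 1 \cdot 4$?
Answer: $-124$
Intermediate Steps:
$76 - 10 \cdot 5 \cdot 1 \cdot 4 = 76 - 10 \cdot 5 \cdot 4 = 76 - 200 = -124$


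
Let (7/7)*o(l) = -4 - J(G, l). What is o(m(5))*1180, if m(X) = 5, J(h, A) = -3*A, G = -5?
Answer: 12980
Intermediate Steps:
o(l) = -4 + 3*l (o(l) = -4 - (-3)*l = -4 + 3*l)
o(m(5))*1180 = (-4 + 3*5)*1180 = (-4 + 15)*1180 = 11*1180 = 12980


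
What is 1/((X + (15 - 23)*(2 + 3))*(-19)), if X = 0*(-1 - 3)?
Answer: 1/760 ≈ 0.0013158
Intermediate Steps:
X = 0 (X = 0*(-4) = 0)
1/((X + (15 - 23)*(2 + 3))*(-19)) = 1/((0 + (15 - 23)*(2 + 3))*(-19)) = 1/((0 - 8*5)*(-19)) = 1/((0 - 40)*(-19)) = 1/(-40*(-19)) = 1/760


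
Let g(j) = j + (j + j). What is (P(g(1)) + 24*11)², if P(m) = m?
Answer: 71289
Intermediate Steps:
g(j) = 3*j (g(j) = j + 2*j = 3*j)
(P(g(1)) + 24*11)² = (3*1 + 24*11)² = (3 + 264)² = 267² = 71289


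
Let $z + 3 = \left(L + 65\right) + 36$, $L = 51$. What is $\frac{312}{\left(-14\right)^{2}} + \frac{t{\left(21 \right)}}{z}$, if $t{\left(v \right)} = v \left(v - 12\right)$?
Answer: $\frac{20883}{7301} \approx 2.8603$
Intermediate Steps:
$t{\left(v \right)} = v \left(-12 + v\right)$
$z = 149$ ($z = -3 + \left(\left(51 + 65\right) + 36\right) = -3 + \left(116 + 36\right) = -3 + 152 = 149$)
$\frac{312}{\left(-14\right)^{2}} + \frac{t{\left(21 \right)}}{z} = \frac{312}{\left(-14\right)^{2}} + \frac{21 \left(-12 + 21\right)}{149} = \frac{312}{196} + 21 \cdot 9 \cdot \frac{1}{149} = 312 \cdot \frac{1}{196} + 189 \cdot \frac{1}{149} = \frac{78}{49} + \frac{189}{149} = \frac{20883}{7301}$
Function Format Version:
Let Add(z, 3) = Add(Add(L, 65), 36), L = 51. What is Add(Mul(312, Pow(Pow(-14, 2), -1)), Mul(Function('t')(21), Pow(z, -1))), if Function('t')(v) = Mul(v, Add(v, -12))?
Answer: Rational(20883, 7301) ≈ 2.8603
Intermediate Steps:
Function('t')(v) = Mul(v, Add(-12, v))
z = 149 (z = Add(-3, Add(Add(51, 65), 36)) = Add(-3, Add(116, 36)) = Add(-3, 152) = 149)
Add(Mul(312, Pow(Pow(-14, 2), -1)), Mul(Function('t')(21), Pow(z, -1))) = Add(Mul(312, Pow(Pow(-14, 2), -1)), Mul(Mul(21, Add(-12, 21)), Pow(149, -1))) = Add(Mul(312, Pow(196, -1)), Mul(Mul(21, 9), Rational(1, 149))) = Add(Mul(312, Rational(1, 196)), Mul(189, Rational(1, 149))) = Add(Rational(78, 49), Rational(189, 149)) = Rational(20883, 7301)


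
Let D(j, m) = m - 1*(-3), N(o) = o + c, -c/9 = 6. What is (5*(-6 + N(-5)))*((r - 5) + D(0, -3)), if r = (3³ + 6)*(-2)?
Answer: 23075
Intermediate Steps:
c = -54 (c = -9*6 = -54)
N(o) = -54 + o (N(o) = o - 54 = -54 + o)
D(j, m) = 3 + m (D(j, m) = m + 3 = 3 + m)
r = -66 (r = (27 + 6)*(-2) = 33*(-2) = -66)
(5*(-6 + N(-5)))*((r - 5) + D(0, -3)) = (5*(-6 + (-54 - 5)))*((-66 - 5) + (3 - 3)) = (5*(-6 - 59))*(-71 + 0) = (5*(-65))*(-71) = -325*(-71) = 23075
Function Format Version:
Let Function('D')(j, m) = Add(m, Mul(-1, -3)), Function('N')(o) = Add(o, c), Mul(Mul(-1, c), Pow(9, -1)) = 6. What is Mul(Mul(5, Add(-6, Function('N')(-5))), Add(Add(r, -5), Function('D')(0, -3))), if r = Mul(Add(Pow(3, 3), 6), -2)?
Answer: 23075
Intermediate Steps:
c = -54 (c = Mul(-9, 6) = -54)
Function('N')(o) = Add(-54, o) (Function('N')(o) = Add(o, -54) = Add(-54, o))
Function('D')(j, m) = Add(3, m) (Function('D')(j, m) = Add(m, 3) = Add(3, m))
r = -66 (r = Mul(Add(27, 6), -2) = Mul(33, -2) = -66)
Mul(Mul(5, Add(-6, Function('N')(-5))), Add(Add(r, -5), Function('D')(0, -3))) = Mul(Mul(5, Add(-6, Add(-54, -5))), Add(Add(-66, -5), Add(3, -3))) = Mul(Mul(5, Add(-6, -59)), Add(-71, 0)) = Mul(Mul(5, -65), -71) = Mul(-325, -71) = 23075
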